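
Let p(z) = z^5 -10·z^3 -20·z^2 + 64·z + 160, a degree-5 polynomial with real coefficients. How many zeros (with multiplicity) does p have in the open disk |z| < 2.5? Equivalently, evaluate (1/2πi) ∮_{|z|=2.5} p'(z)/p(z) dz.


The zeros of p are: (-2 + 2i), (-2 - 2i), -2, (3 + 1i), (3 - 1i).
Their magnitudes are: 2.828, 2.828, 2, 3.162, 3.162.
Zeros with |z| < R = 2.5: -2.
Count = 1.
By the argument principle, (1/2πi) ∮_{|z|=R} p'(z)/p(z) dz equals exactly this count.

Number of zeros inside |z| < 2.5: 1.


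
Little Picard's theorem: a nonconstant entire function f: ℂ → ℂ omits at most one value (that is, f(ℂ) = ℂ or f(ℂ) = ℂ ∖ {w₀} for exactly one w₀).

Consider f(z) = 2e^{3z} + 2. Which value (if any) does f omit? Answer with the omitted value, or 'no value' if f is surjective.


Little Picard bounds the complement of f(ℂ) to at most one point.
e^{3z} is never zero on ℂ, so 2·e^{3z} takes every value in ℂ ∖ {0}. Adding 2 shifts the range to ℂ ∖ {2}. Thus f omits exactly the value 2.

Omitted value: 2.


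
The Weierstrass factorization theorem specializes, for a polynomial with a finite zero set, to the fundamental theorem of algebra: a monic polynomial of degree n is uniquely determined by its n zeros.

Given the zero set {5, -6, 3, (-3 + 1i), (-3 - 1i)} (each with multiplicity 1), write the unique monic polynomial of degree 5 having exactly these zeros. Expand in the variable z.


The polynomial is p(z) = ∏_{α ∈ S} (z − α), where S = {5, -6, 3, (-3 + 1i), (-3 - 1i)}.
Expanding the product yields: p(z) = z^5 + 4·z^4 -35·z^3 -128·z^2 + 210·z + 900.
Note conjugate pairs combine to real quadratics: (z − (-3+1i))(z − (-3−1i)) = z² + 6z + 10.
The resulting polynomial has degree 5 and real coefficients as required.

p(z) = z^5 + 4·z^4 -35·z^3 -128·z^2 + 210·z + 900.


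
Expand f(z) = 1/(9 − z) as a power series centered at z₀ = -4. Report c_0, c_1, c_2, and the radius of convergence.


Let w = z − z₀, so z = z₀ + w.
Then 9 − z = 9 − (z₀ + w) = (9 − z₀) − w = 13 − w.
f(z) = 1/(13 − w) = (1/(13)) · 1/(1 − w/(13)) = Σ_{n≥0} w^n / (13)^(n+1).
So c_n = 1/(13)^(n+1):
  c_0 = 1/(13)^1 = 1/13.
  c_1 = 1/(13)^2 = 1/169.
  c_2 = 1/(13)^3 = 1/2197.
The series is valid for |w/d| < 1, i.e. |z − z₀| < |d|.
Radius of convergence: R = |9 − z₀| = |13| = 13 (distance from z₀ to the singularity z = 9).

c_0 = 1/13, c_1 = 1/169, c_2 = 1/2197; R = 13.


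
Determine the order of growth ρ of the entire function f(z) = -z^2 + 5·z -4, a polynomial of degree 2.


|f(z)| ≤ Σ|c_k|·r^k = O(r^2) as r → ∞. Polynomial growth is O(e^{r^ε}) for every ε > 0 (since r^2/e^{r^ε} → 0), so ρ ≤ ε for all ε > 0, i.e. ρ = 0. Every nonconstant polynomial has order 0.
Therefore ρ = 0.

Order ρ = 0.


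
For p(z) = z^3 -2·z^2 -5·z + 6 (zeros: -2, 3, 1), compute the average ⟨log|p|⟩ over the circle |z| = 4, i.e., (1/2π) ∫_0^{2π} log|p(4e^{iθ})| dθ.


Zeros: -2, 1, 3; r = 4.
Inside |z| < r: -2, 1, 3. Outside (|z| ≥ r): ∅.
p(0) = 6, so log|p(0)| = log(6) = 1.7918.
Apply Jensen: I(r) = log|p(0)| + Σ_k log(r/|z_k|), summed over zeros inside |z| < r.
  log(r/|z_k|) for z_k = -2: log(4/2) = 0.6931
  log(r/|z_k|) for z_k = 3: log(4/3) = 0.2877
  log(r/|z_k|) for z_k = 1: log(4/1) = 1.3863
Sum over inside zeros: 2.3671.
I(r) = log|p(0)| + (inside sum) = 1.7918 + 2.3671 = 4.1589.
Closed form (all zeros inside, monic): I(r) = n·log(r) = 3·log(4) = 4.1589. ✓

I(r) ≈ 4.1589.


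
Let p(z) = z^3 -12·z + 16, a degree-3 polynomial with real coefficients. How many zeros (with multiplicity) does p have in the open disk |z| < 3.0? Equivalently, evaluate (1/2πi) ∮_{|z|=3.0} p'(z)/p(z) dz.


The zeros of p are: 2, 2, -4.
Their magnitudes are: 2, 2, 4.
Zeros with |z| < R = 3.0: 2, 2.
Count = 2.
By the argument principle, (1/2πi) ∮_{|z|=R} p'(z)/p(z) dz equals exactly this count.

Number of zeros inside |z| < 3.0: 2.


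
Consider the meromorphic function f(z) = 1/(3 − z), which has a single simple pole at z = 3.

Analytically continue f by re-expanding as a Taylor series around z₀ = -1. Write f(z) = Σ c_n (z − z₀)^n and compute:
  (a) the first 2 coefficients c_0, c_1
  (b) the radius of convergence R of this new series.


Let w = z − z₀, so z = z₀ + w.
Then 3 − z = 3 − (z₀ + w) = (3 − z₀) − w = 4 − w.
f(z) = 1/(4 − w) = (1/(4)) · 1/(1 − w/(4)) = Σ_{n≥0} w^n / (4)^(n+1).
So c_n = 1/(4)^(n+1):
  c_0 = 1/(4)^1 = 1/4.
  c_1 = 1/(4)^2 = 1/16.
The series is valid for |w/d| < 1, i.e. |z − z₀| < |d|.
Radius of convergence: R = |3 − z₀| = |4| = 4 (distance from z₀ to the singularity z = 3).

c_0 = 1/4, c_1 = 1/16; R = 4.


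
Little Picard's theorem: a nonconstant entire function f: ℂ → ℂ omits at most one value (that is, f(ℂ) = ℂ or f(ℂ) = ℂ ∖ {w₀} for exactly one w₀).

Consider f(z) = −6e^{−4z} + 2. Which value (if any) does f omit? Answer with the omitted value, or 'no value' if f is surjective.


Little Picard bounds the complement of f(ℂ) to at most one point.
e^{−4z} is never zero on ℂ, so -6·e^{−4z} takes every value in ℂ ∖ {0}. Adding 2 shifts the range to ℂ ∖ {2}. Thus f omits exactly the value 2.

Omitted value: 2.


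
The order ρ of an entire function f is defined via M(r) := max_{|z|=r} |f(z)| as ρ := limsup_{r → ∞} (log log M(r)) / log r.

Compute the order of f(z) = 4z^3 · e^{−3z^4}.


M(r) = max_{|z|=r} |4|·|z|^3·|e^{−3z^4}| = 4·r^3 · e^{3r^4} (the factors attain their maxima compatibly on |z|=r). Then log M(r) = log 4 + 3·log r + 3r^4, dominated by the last term, so log log M(r) ~ 4·log r. The polynomial factor 4z^3 contributes only a log r term and does not affect the order. ρ = 4.
Therefore ρ = 4.

Order ρ = 4.


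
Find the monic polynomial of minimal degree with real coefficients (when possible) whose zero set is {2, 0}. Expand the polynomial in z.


The polynomial is p(z) = ∏_{α ∈ S} (z − α), where S = {2, 0}.
Expanding the product yields: p(z) = z^2 -2·z.
The resulting polynomial has degree 2 and real coefficients as required.

p(z) = z^2 -2·z.


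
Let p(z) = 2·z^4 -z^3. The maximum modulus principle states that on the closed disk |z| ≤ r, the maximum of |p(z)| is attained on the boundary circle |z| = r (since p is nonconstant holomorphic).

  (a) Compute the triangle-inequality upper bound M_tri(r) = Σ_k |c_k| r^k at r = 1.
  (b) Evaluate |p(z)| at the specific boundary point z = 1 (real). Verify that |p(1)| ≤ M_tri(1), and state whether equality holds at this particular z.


Coefficients: c_0 = 0, c_1 = 0, c_2 = 0, c_3 = -1, c_4 = 2. Radius r = 1.
Part (a). Triangle bound: M_tri(r) = Σ_k |c_k| r^k
  = |0|·1^0 + |0|·1^1 + |0|·1^2 + |-1|·1^3 + |2|·1^4
  = 0 + 0 + 0 + 1 + 2 = 3.
This bounds M(r) := max_{|z|=r} |p(z)| from above; equality holds iff all terms c_k z^k can be made to align in phase at a single z on |z|=r.
Part (b). At z = 1 (real, on the circle |z| = r):
  p(1) = (0)·1^0 + (0)·1^1 + (0)·1^2 + (-1)·1^3 + (2)·1^4 = 1.
  |p(1)| = 1.
Check: |p(1)| = 1 ≤ 3 = M_tri(1). ✓ Equality does not hold at z = 1 (the coefficients have mixed signs, so the terms do not all align in phase there).

M_tri(1) = 3; |p(1)| = 1; equality at z=1: no.


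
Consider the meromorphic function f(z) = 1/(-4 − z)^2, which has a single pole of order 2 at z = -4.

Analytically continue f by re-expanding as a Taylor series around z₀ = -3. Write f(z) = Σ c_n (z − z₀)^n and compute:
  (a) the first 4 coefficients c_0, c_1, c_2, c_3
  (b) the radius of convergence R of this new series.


Let w = z − z₀, so z = z₀ + w.
Then -4 − z = -4 − (z₀ + w) = (-4 − z₀) − w = -1 − w.
f(z) = 1/(-1 − w)^2 = (1/(-1)^2) · (1 − w/(-1))^{−2}.
By the binomial series (1−u)^{−2} = Σ_{n≥0} C(n+1, 1) u^n for |u|<1, with u = w/(-1):
  c_n = C(n+1, 1) / (-1)^(n+2).
  c_0 = 1/(-1)^2 = 1.
  c_1 = 2/(-1)^3 = -2.
  c_2 = 3/(-1)^4 = 3.
  c_3 = 4/(-1)^5 = -4.
The series is valid for |w/d| < 1, i.e. |z − z₀| < |d|.
Radius of convergence: R = |-4 − z₀| = |-1| = 1 (distance from z₀ to the singularity z = -4).

c_0 = 1, c_1 = -2, c_2 = 3, c_3 = -4; R = 1.


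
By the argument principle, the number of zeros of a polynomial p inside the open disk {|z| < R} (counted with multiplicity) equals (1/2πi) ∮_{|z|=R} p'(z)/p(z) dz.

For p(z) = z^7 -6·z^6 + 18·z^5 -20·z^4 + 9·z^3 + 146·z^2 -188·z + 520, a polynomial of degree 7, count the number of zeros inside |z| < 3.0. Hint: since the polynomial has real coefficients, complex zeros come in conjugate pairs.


The zeros of p are: -2, (0 + 2i), (0 - 2i), (1 + 2i), (1 - 2i), (3 + 2i), (3 - 2i).
Their magnitudes are: 2, 2, 2, 2.236, 2.236, 3.606, 3.606.
Zeros with |z| < R = 3.0: -2, (0 + 2i), (0 - 2i), (1 + 2i), (1 - 2i).
Count = 5.
By the argument principle, (1/2πi) ∮_{|z|=R} p'(z)/p(z) dz equals exactly this count.

Number of zeros inside |z| < 3.0: 5.


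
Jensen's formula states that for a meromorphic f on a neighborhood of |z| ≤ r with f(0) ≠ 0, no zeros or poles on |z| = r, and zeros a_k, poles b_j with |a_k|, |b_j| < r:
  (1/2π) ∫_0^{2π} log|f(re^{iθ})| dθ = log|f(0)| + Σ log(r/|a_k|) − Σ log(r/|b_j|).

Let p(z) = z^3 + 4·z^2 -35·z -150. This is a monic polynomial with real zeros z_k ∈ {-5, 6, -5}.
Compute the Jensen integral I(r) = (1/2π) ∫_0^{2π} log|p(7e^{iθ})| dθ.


Zeros: -5, -5, 6; r = 7.
Inside |z| < r: -5, -5, 6. Outside (|z| ≥ r): ∅.
p(0) = -150, so log|p(0)| = log(150) = 5.0106.
Apply Jensen: I(r) = log|p(0)| + Σ_k log(r/|z_k|), summed over zeros inside |z| < r.
  log(r/|z_k|) for z_k = -5: log(7/5) = 0.3365
  log(r/|z_k|) for z_k = 6: log(7/6) = 0.1542
  log(r/|z_k|) for z_k = -5: log(7/5) = 0.3365
Sum over inside zeros: 0.8271.
I(r) = log|p(0)| + (inside sum) = 5.0106 + 0.8271 = 5.8377.
Closed form (all zeros inside, monic): I(r) = n·log(r) = 3·log(7) = 5.8377. ✓

I(r) ≈ 5.8377.


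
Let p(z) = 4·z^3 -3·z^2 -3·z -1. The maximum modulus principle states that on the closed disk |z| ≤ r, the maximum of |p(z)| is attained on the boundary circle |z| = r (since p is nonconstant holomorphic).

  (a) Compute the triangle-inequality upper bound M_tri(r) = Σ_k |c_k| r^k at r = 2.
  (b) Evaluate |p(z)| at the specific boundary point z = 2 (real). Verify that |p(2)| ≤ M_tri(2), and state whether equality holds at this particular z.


Coefficients: c_0 = -1, c_1 = -3, c_2 = -3, c_3 = 4. Radius r = 2.
Part (a). Triangle bound: M_tri(r) = Σ_k |c_k| r^k
  = |-1|·2^0 + |-3|·2^1 + |-3|·2^2 + |4|·2^3
  = 1 + 6 + 12 + 32 = 51.
This bounds M(r) := max_{|z|=r} |p(z)| from above; equality holds iff all terms c_k z^k can be made to align in phase at a single z on |z|=r.
Part (b). At z = 2 (real, on the circle |z| = r):
  p(2) = (-1)·2^0 + (-3)·2^1 + (-3)·2^2 + (4)·2^3 = 13.
  |p(2)| = 13.
Check: |p(2)| = 13 ≤ 51 = M_tri(2). ✓ Equality does not hold at z = 2 (the coefficients have mixed signs, so the terms do not all align in phase there).

M_tri(2) = 51; |p(2)| = 13; equality at z=2: no.


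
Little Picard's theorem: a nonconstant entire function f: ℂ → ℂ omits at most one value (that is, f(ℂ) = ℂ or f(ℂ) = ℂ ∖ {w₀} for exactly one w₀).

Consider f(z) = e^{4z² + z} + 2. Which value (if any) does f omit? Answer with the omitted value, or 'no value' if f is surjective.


Little Picard bounds the complement of f(ℂ) to at most one point.
The exponent g(z) = 4z² + z is a nonconstant polynomial, hence surjective onto ℂ. So e^{g(z)} takes every value in {e^w : w ∈ ℂ} = ℂ ∖ {0}. Adding 2 shifts the range to ℂ ∖ {2}. f omits exactly 2.

Omitted value: 2.


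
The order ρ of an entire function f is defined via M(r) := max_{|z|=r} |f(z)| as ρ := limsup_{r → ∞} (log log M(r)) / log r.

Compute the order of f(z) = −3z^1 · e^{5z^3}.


M(r) = max_{|z|=r} |-3|·|z|^1·|e^{5z^3}| = 3·r^1 · e^{5r^3} (the factors attain their maxima compatibly on |z|=r). Then log M(r) = log 3 + 1·log r + 5r^3, dominated by the last term, so log log M(r) ~ 3·log r. The polynomial factor -3z^1 contributes only a log r term and does not affect the order. ρ = 3.
Therefore ρ = 3.

Order ρ = 3.


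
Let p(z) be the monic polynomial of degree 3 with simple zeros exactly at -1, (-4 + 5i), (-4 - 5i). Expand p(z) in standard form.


The polynomial is p(z) = ∏_{α ∈ S} (z − α), where S = {-1, (-4 + 5i), (-4 - 5i)}.
Expanding the product yields: p(z) = z^3 + 9·z^2 + 49·z + 41.
Note conjugate pairs combine to real quadratics: (z − (-4+5i))(z − (-4−5i)) = z² + 8z + 41.
The resulting polynomial has degree 3 and real coefficients as required.

p(z) = z^3 + 9·z^2 + 49·z + 41.


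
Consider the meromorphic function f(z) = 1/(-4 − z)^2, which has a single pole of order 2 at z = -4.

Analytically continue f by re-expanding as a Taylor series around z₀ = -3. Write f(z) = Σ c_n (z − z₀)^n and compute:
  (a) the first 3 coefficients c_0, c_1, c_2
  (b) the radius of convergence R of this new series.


Let w = z − z₀, so z = z₀ + w.
Then -4 − z = -4 − (z₀ + w) = (-4 − z₀) − w = -1 − w.
f(z) = 1/(-1 − w)^2 = (1/(-1)^2) · (1 − w/(-1))^{−2}.
By the binomial series (1−u)^{−2} = Σ_{n≥0} C(n+1, 1) u^n for |u|<1, with u = w/(-1):
  c_n = C(n+1, 1) / (-1)^(n+2).
  c_0 = 1/(-1)^2 = 1.
  c_1 = 2/(-1)^3 = -2.
  c_2 = 3/(-1)^4 = 3.
The series is valid for |w/d| < 1, i.e. |z − z₀| < |d|.
Radius of convergence: R = |-4 − z₀| = |-1| = 1 (distance from z₀ to the singularity z = -4).

c_0 = 1, c_1 = -2, c_2 = 3; R = 1.


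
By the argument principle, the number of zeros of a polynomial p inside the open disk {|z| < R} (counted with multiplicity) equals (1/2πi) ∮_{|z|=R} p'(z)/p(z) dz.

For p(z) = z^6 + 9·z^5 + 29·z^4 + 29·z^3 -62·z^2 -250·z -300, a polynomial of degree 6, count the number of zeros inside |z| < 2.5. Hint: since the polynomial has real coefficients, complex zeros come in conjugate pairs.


The zeros of p are: (-1 + 2i), (-1 - 2i), -3, 2, (-3 + 1i), (-3 - 1i).
Their magnitudes are: 2.236, 2.236, 3, 2, 3.162, 3.162.
Zeros with |z| < R = 2.5: (-1 + 2i), (-1 - 2i), 2.
Count = 3.
By the argument principle, (1/2πi) ∮_{|z|=R} p'(z)/p(z) dz equals exactly this count.

Number of zeros inside |z| < 2.5: 3.


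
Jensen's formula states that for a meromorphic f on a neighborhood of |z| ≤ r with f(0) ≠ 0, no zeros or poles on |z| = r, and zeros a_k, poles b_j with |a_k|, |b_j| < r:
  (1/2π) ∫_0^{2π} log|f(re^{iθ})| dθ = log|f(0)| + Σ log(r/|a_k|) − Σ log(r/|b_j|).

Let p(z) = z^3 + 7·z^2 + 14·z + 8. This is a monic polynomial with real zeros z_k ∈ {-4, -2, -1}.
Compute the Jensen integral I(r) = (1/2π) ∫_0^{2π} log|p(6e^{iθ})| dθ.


Zeros: -4, -2, -1; r = 6.
Inside |z| < r: -4, -2, -1. Outside (|z| ≥ r): ∅.
p(0) = 8, so log|p(0)| = log(8) = 2.0794.
Apply Jensen: I(r) = log|p(0)| + Σ_k log(r/|z_k|), summed over zeros inside |z| < r.
  log(r/|z_k|) for z_k = -4: log(6/4) = 0.4055
  log(r/|z_k|) for z_k = -2: log(6/2) = 1.0986
  log(r/|z_k|) for z_k = -1: log(6/1) = 1.7918
Sum over inside zeros: 3.2958.
I(r) = log|p(0)| + (inside sum) = 2.0794 + 3.2958 = 5.3753.
Closed form (all zeros inside, monic): I(r) = n·log(r) = 3·log(6) = 5.3753. ✓

I(r) ≈ 5.3753.


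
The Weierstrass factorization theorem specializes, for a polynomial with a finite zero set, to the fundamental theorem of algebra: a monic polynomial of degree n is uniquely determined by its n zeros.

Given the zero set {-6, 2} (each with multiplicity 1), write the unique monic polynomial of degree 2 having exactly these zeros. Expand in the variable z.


The polynomial is p(z) = ∏_{α ∈ S} (z − α), where S = {-6, 2}.
Expanding the product yields: p(z) = z^2 + 4·z -12.
The resulting polynomial has degree 2 and real coefficients as required.

p(z) = z^2 + 4·z -12.


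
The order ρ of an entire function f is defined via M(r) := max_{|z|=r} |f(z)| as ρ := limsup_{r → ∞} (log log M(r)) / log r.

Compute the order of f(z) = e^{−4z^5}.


|e^{−4z^5}| = e^{Re(-4·z^5) + 0} ≤ e^{4|z|^5 + 0} = e^{4r^5 + 0} on |z| = r, so ρ ≤ 5. Choosing z on |z|=r so that -4·z^5 is real positive (always possible by picking arg z appropriately) gives |f(z)| = e^{4r^5 + 0}, matching the bound. The additive constant 0 does not affect log log M(r) ~ 5·log r. Hence ρ = 5.
Therefore ρ = 5.

Order ρ = 5.


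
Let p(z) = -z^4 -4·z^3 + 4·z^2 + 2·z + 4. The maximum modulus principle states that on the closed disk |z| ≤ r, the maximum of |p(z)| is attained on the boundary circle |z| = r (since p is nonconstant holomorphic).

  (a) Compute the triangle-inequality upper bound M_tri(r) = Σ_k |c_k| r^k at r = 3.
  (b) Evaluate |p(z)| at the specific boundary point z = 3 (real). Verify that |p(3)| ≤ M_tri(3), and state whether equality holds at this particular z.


Coefficients: c_0 = 4, c_1 = 2, c_2 = 4, c_3 = -4, c_4 = -1. Radius r = 3.
Part (a). Triangle bound: M_tri(r) = Σ_k |c_k| r^k
  = |4|·3^0 + |2|·3^1 + |4|·3^2 + |-4|·3^3 + |-1|·3^4
  = 4 + 6 + 36 + 108 + 81 = 235.
This bounds M(r) := max_{|z|=r} |p(z)| from above; equality holds iff all terms c_k z^k can be made to align in phase at a single z on |z|=r.
Part (b). At z = 3 (real, on the circle |z| = r):
  p(3) = (4)·3^0 + (2)·3^1 + (4)·3^2 + (-4)·3^3 + (-1)·3^4 = -143.
  |p(3)| = 143.
Check: |p(3)| = 143 ≤ 235 = M_tri(3). ✓ Equality does not hold at z = 3 (the coefficients have mixed signs, so the terms do not all align in phase there).

M_tri(3) = 235; |p(3)| = 143; equality at z=3: no.


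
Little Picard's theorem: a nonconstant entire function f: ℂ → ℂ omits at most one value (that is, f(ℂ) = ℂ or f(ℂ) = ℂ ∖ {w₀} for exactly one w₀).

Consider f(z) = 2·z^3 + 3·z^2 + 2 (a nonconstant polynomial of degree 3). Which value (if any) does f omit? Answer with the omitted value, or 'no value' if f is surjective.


Little Picard bounds the complement of f(ℂ) to at most one point.
For every w ∈ ℂ, the equation p(z) − w = 0 is a nonconstant polynomial in z and hence has at least one root by the fundamental theorem of algebra. So p is surjective onto ℂ, omitting no value.

Omitted value: no value.


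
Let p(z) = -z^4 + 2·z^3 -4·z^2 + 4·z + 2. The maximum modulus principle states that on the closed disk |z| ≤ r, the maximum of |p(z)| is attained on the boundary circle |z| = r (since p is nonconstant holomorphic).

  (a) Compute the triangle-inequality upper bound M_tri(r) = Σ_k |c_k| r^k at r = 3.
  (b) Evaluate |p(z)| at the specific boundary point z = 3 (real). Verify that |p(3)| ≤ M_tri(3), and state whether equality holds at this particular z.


Coefficients: c_0 = 2, c_1 = 4, c_2 = -4, c_3 = 2, c_4 = -1. Radius r = 3.
Part (a). Triangle bound: M_tri(r) = Σ_k |c_k| r^k
  = |2|·3^0 + |4|·3^1 + |-4|·3^2 + |2|·3^3 + |-1|·3^4
  = 2 + 12 + 36 + 54 + 81 = 185.
This bounds M(r) := max_{|z|=r} |p(z)| from above; equality holds iff all terms c_k z^k can be made to align in phase at a single z on |z|=r.
Part (b). At z = 3 (real, on the circle |z| = r):
  p(3) = (2)·3^0 + (4)·3^1 + (-4)·3^2 + (2)·3^3 + (-1)·3^4 = -49.
  |p(3)| = 49.
Check: |p(3)| = 49 ≤ 185 = M_tri(3). ✓ Equality does not hold at z = 3 (the coefficients have mixed signs, so the terms do not all align in phase there).

M_tri(3) = 185; |p(3)| = 49; equality at z=3: no.


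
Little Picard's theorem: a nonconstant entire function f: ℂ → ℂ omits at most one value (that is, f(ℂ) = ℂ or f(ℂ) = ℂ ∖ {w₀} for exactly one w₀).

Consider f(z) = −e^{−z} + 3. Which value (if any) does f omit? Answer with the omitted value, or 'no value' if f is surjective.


Little Picard bounds the complement of f(ℂ) to at most one point.
e^{−z} is never zero on ℂ, so -1·e^{−z} takes every value in ℂ ∖ {0}. Adding 3 shifts the range to ℂ ∖ {3}. Thus f omits exactly the value 3.

Omitted value: 3.


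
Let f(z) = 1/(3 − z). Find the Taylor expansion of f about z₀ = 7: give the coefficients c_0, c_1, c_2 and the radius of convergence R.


Let w = z − z₀, so z = z₀ + w.
Then 3 − z = 3 − (z₀ + w) = (3 − z₀) − w = -4 − w.
f(z) = 1/(-4 − w) = (1/(-4)) · 1/(1 − w/(-4)) = Σ_{n≥0} w^n / (-4)^(n+1).
So c_n = 1/(-4)^(n+1):
  c_0 = 1/(-4)^1 = -1/4.
  c_1 = 1/(-4)^2 = 1/16.
  c_2 = 1/(-4)^3 = -1/64.
The series is valid for |w/d| < 1, i.e. |z − z₀| < |d|.
Radius of convergence: R = |3 − z₀| = |-4| = 4 (distance from z₀ to the singularity z = 3).

c_0 = -1/4, c_1 = 1/16, c_2 = -1/64; R = 4.


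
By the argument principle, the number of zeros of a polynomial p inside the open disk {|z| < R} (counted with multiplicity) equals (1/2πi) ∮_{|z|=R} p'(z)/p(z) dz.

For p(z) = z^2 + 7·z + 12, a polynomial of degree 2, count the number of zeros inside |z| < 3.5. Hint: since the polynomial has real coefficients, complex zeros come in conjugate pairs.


The zeros of p are: -4, -3.
Their magnitudes are: 4, 3.
Zeros with |z| < R = 3.5: -3.
Count = 1.
By the argument principle, (1/2πi) ∮_{|z|=R} p'(z)/p(z) dz equals exactly this count.

Number of zeros inside |z| < 3.5: 1.


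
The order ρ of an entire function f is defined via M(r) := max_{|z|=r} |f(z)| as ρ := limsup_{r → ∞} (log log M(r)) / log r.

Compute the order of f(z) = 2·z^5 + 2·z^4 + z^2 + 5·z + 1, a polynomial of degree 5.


|f(z)| ≤ Σ|c_k|·r^k = O(r^5) as r → ∞. Polynomial growth is O(e^{r^ε}) for every ε > 0 (since r^5/e^{r^ε} → 0), so ρ ≤ ε for all ε > 0, i.e. ρ = 0. Every nonconstant polynomial has order 0.
Therefore ρ = 0.

Order ρ = 0.


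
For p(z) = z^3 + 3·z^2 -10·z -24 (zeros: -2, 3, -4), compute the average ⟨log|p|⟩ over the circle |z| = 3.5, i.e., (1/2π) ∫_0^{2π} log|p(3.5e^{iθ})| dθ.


Zeros: -4, -2, 3; r = 3.5.
Inside |z| < r: -2, 3. Outside (|z| ≥ r): -4.
p(0) = -24, so log|p(0)| = log(24) = 3.1781.
Apply Jensen: I(r) = log|p(0)| + Σ_k log(r/|z_k|), summed over zeros inside |z| < r.
  log(r/|z_k|) for z_k = -2: log(3.5/2) = 0.5596
  log(r/|z_k|) for z_k = 3: log(3.5/3) = 0.1542
  Outside zeros (-4) contribute nothing to the Jensen sum.
Sum over inside zeros: 0.7138.
I(r) = log|p(0)| + (inside sum) = 3.1781 + 0.7138 = 3.8918.
Note: since some zeros are outside |z| ≤ r, the simplified n·log(r) form does NOT apply — only the inside zeros contribute.

I(r) ≈ 3.8918.


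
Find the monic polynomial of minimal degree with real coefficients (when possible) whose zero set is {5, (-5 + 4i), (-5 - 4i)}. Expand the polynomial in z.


The polynomial is p(z) = ∏_{α ∈ S} (z − α), where S = {5, (-5 + 4i), (-5 - 4i)}.
Expanding the product yields: p(z) = z^3 + 5·z^2 -9·z -205.
Note conjugate pairs combine to real quadratics: (z − (-5+4i))(z − (-5−4i)) = z² + 10z + 41.
The resulting polynomial has degree 3 and real coefficients as required.

p(z) = z^3 + 5·z^2 -9·z -205.


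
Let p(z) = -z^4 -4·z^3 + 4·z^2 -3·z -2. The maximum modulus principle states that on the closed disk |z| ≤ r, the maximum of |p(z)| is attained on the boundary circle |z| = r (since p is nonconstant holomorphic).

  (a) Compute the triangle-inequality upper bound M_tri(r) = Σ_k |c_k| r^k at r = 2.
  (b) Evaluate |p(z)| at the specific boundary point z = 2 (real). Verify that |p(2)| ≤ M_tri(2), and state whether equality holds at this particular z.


Coefficients: c_0 = -2, c_1 = -3, c_2 = 4, c_3 = -4, c_4 = -1. Radius r = 2.
Part (a). Triangle bound: M_tri(r) = Σ_k |c_k| r^k
  = |-2|·2^0 + |-3|·2^1 + |4|·2^2 + |-4|·2^3 + |-1|·2^4
  = 2 + 6 + 16 + 32 + 16 = 72.
This bounds M(r) := max_{|z|=r} |p(z)| from above; equality holds iff all terms c_k z^k can be made to align in phase at a single z on |z|=r.
Part (b). At z = 2 (real, on the circle |z| = r):
  p(2) = (-2)·2^0 + (-3)·2^1 + (4)·2^2 + (-4)·2^3 + (-1)·2^4 = -40.
  |p(2)| = 40.
Check: |p(2)| = 40 ≤ 72 = M_tri(2). ✓ Equality does not hold at z = 2 (the coefficients have mixed signs, so the terms do not all align in phase there).

M_tri(2) = 72; |p(2)| = 40; equality at z=2: no.


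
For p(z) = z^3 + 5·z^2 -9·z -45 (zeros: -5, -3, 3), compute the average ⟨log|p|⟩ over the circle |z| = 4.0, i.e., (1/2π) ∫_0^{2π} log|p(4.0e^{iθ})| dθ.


Zeros: -5, -3, 3; r = 4.0.
Inside |z| < r: -3, 3. Outside (|z| ≥ r): -5.
p(0) = -45, so log|p(0)| = log(45) = 3.8067.
Apply Jensen: I(r) = log|p(0)| + Σ_k log(r/|z_k|), summed over zeros inside |z| < r.
  log(r/|z_k|) for z_k = -3: log(4.0/3) = 0.2877
  log(r/|z_k|) for z_k = 3: log(4.0/3) = 0.2877
  Outside zeros (-5) contribute nothing to the Jensen sum.
Sum over inside zeros: 0.5754.
I(r) = log|p(0)| + (inside sum) = 3.8067 + 0.5754 = 4.3820.
Note: since some zeros are outside |z| ≤ r, the simplified n·log(r) form does NOT apply — only the inside zeros contribute.

I(r) ≈ 4.3820.


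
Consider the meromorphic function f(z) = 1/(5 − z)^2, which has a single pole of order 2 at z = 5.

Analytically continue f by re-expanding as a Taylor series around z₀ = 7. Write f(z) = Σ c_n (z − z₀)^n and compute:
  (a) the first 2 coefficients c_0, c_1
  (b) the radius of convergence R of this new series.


Let w = z − z₀, so z = z₀ + w.
Then 5 − z = 5 − (z₀ + w) = (5 − z₀) − w = -2 − w.
f(z) = 1/(-2 − w)^2 = (1/(-2)^2) · (1 − w/(-2))^{−2}.
By the binomial series (1−u)^{−2} = Σ_{n≥0} C(n+1, 1) u^n for |u|<1, with u = w/(-2):
  c_n = C(n+1, 1) / (-2)^(n+2).
  c_0 = 1/(-2)^2 = 1/4.
  c_1 = 2/(-2)^3 = -1/4.
The series is valid for |w/d| < 1, i.e. |z − z₀| < |d|.
Radius of convergence: R = |5 − z₀| = |-2| = 2 (distance from z₀ to the singularity z = 5).

c_0 = 1/4, c_1 = -1/4; R = 2.


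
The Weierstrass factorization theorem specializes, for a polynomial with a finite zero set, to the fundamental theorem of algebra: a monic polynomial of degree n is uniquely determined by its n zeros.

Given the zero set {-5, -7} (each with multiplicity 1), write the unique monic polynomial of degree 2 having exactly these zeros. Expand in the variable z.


The polynomial is p(z) = ∏_{α ∈ S} (z − α), where S = {-5, -7}.
Expanding the product yields: p(z) = z^2 + 12·z + 35.
The resulting polynomial has degree 2 and real coefficients as required.

p(z) = z^2 + 12·z + 35.


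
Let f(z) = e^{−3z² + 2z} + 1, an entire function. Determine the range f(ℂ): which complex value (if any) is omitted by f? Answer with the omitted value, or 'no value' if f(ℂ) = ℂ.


Little Picard bounds the complement of f(ℂ) to at most one point.
The exponent g(z) = −3z² + 2z is a nonconstant polynomial, hence surjective onto ℂ. So e^{g(z)} takes every value in {e^w : w ∈ ℂ} = ℂ ∖ {0}. Adding 1 shifts the range to ℂ ∖ {1}. f omits exactly 1.

Omitted value: 1.


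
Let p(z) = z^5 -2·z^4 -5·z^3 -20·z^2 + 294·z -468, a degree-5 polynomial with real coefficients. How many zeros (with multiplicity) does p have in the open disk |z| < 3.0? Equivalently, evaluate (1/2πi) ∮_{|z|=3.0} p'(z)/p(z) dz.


The zeros of p are: (-3 + 3i), (-3 - 3i), 2, (3 + 2i), (3 - 2i).
Their magnitudes are: 4.243, 4.243, 2, 3.606, 3.606.
Zeros with |z| < R = 3.0: 2.
Count = 1.
By the argument principle, (1/2πi) ∮_{|z|=R} p'(z)/p(z) dz equals exactly this count.

Number of zeros inside |z| < 3.0: 1.


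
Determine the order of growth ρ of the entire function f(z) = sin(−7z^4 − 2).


Write sin(w) = (e^{iw} ± e^{−iw})/(2 or 2i), so |sin(w)| ≤ e^{|w|}. With w = −7z^4 − 2, |w| ≤ 7r^4 + 2 on |z|=r, giving M(r) ≤ e^{7r^4 + 2} and ρ ≤ 4. For the lower bound, choose z on |z|=r with -7z^4 purely imaginary of modulus 7r^4; then |sin(−7z^4 − 2)| grows like e^{7r^4}/2, so ρ ≥ 4. Hence ρ = 4.
Therefore ρ = 4.

Order ρ = 4.


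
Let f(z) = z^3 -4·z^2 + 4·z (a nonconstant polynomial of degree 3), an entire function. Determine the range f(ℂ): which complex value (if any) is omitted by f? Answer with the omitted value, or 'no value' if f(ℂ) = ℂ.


Little Picard bounds the complement of f(ℂ) to at most one point.
For every w ∈ ℂ, the equation p(z) − w = 0 is a nonconstant polynomial in z and hence has at least one root by the fundamental theorem of algebra. So p is surjective onto ℂ, omitting no value.

Omitted value: no value.


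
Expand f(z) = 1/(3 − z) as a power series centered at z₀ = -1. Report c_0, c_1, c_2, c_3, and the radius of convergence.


Let w = z − z₀, so z = z₀ + w.
Then 3 − z = 3 − (z₀ + w) = (3 − z₀) − w = 4 − w.
f(z) = 1/(4 − w) = (1/(4)) · 1/(1 − w/(4)) = Σ_{n≥0} w^n / (4)^(n+1).
So c_n = 1/(4)^(n+1):
  c_0 = 1/(4)^1 = 1/4.
  c_1 = 1/(4)^2 = 1/16.
  c_2 = 1/(4)^3 = 1/64.
  c_3 = 1/(4)^4 = 1/256.
The series is valid for |w/d| < 1, i.e. |z − z₀| < |d|.
Radius of convergence: R = |3 − z₀| = |4| = 4 (distance from z₀ to the singularity z = 3).

c_0 = 1/4, c_1 = 1/16, c_2 = 1/64, c_3 = 1/256; R = 4.


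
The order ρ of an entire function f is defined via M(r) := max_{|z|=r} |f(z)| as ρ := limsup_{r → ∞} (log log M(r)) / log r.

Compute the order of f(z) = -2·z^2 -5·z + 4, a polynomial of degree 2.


|f(z)| ≤ Σ|c_k|·r^k = O(r^2) as r → ∞. Polynomial growth is O(e^{r^ε}) for every ε > 0 (since r^2/e^{r^ε} → 0), so ρ ≤ ε for all ε > 0, i.e. ρ = 0. Every nonconstant polynomial has order 0.
Therefore ρ = 0.

Order ρ = 0.


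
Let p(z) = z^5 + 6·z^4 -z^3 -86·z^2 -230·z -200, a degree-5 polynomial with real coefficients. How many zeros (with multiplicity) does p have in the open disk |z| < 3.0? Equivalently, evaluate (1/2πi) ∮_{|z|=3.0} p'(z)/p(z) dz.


The zeros of p are: (-3 + 1i), (-3 - 1i), 4, (-2 + 1i), (-2 - 1i).
Their magnitudes are: 3.162, 3.162, 4, 2.236, 2.236.
Zeros with |z| < R = 3.0: (-2 + 1i), (-2 - 1i).
Count = 2.
By the argument principle, (1/2πi) ∮_{|z|=R} p'(z)/p(z) dz equals exactly this count.

Number of zeros inside |z| < 3.0: 2.


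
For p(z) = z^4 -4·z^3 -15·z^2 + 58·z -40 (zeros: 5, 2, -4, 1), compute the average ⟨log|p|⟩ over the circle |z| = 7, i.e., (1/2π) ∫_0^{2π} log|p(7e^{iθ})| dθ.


Zeros: -4, 1, 2, 5; r = 7.
Inside |z| < r: -4, 1, 2, 5. Outside (|z| ≥ r): ∅.
p(0) = -40, so log|p(0)| = log(40) = 3.6889.
Apply Jensen: I(r) = log|p(0)| + Σ_k log(r/|z_k|), summed over zeros inside |z| < r.
  log(r/|z_k|) for z_k = 5: log(7/5) = 0.3365
  log(r/|z_k|) for z_k = 2: log(7/2) = 1.2528
  log(r/|z_k|) for z_k = -4: log(7/4) = 0.5596
  log(r/|z_k|) for z_k = 1: log(7/1) = 1.9459
Sum over inside zeros: 4.0948.
I(r) = log|p(0)| + (inside sum) = 3.6889 + 4.0948 = 7.7836.
Closed form (all zeros inside, monic): I(r) = n·log(r) = 4·log(7) = 7.7836. ✓

I(r) ≈ 7.7836.


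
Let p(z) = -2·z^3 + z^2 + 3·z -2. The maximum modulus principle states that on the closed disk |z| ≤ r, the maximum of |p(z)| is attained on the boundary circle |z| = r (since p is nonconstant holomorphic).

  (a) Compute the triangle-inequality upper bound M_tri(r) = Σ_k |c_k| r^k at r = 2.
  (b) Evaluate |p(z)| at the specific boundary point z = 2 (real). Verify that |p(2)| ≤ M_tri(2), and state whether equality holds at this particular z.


Coefficients: c_0 = -2, c_1 = 3, c_2 = 1, c_3 = -2. Radius r = 2.
Part (a). Triangle bound: M_tri(r) = Σ_k |c_k| r^k
  = |-2|·2^0 + |3|·2^1 + |1|·2^2 + |-2|·2^3
  = 2 + 6 + 4 + 16 = 28.
This bounds M(r) := max_{|z|=r} |p(z)| from above; equality holds iff all terms c_k z^k can be made to align in phase at a single z on |z|=r.
Part (b). At z = 2 (real, on the circle |z| = r):
  p(2) = (-2)·2^0 + (3)·2^1 + (1)·2^2 + (-2)·2^3 = -8.
  |p(2)| = 8.
Check: |p(2)| = 8 ≤ 28 = M_tri(2). ✓ Equality does not hold at z = 2 (the coefficients have mixed signs, so the terms do not all align in phase there).

M_tri(2) = 28; |p(2)| = 8; equality at z=2: no.


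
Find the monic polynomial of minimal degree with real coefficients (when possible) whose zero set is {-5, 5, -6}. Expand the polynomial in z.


The polynomial is p(z) = ∏_{α ∈ S} (z − α), where S = {-5, 5, -6}.
Expanding the product yields: p(z) = z^3 + 6·z^2 -25·z -150.
The resulting polynomial has degree 3 and real coefficients as required.

p(z) = z^3 + 6·z^2 -25·z -150.


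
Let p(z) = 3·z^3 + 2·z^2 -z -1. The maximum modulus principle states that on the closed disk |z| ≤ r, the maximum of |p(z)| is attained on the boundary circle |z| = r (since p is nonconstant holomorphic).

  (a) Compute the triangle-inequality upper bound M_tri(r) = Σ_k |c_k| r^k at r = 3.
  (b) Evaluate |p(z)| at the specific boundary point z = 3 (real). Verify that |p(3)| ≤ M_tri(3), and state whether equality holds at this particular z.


Coefficients: c_0 = -1, c_1 = -1, c_2 = 2, c_3 = 3. Radius r = 3.
Part (a). Triangle bound: M_tri(r) = Σ_k |c_k| r^k
  = |-1|·3^0 + |-1|·3^1 + |2|·3^2 + |3|·3^3
  = 1 + 3 + 18 + 81 = 103.
This bounds M(r) := max_{|z|=r} |p(z)| from above; equality holds iff all terms c_k z^k can be made to align in phase at a single z on |z|=r.
Part (b). At z = 3 (real, on the circle |z| = r):
  p(3) = (-1)·3^0 + (-1)·3^1 + (2)·3^2 + (3)·3^3 = 95.
  |p(3)| = 95.
Check: |p(3)| = 95 ≤ 103 = M_tri(3). ✓ Equality does not hold at z = 3 (the coefficients have mixed signs, so the terms do not all align in phase there).

M_tri(3) = 103; |p(3)| = 95; equality at z=3: no.


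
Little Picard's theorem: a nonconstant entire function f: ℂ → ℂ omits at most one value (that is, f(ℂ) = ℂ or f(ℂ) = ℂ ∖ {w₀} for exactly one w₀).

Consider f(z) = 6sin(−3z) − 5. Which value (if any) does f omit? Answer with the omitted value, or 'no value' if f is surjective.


Little Picard bounds the complement of f(ℂ) to at most one point.
sin is entire and surjective onto ℂ: for every w ∈ ℂ, sin(ζ) = w has a solution ζ ∈ ℂ (e.g., via the complex inverse arcsin). With ζ = −3z this gives z = ζ/(-3). Then 6·sin(−3z) takes every value in 6·ℂ = ℂ, and adding -5 is a bijection of ℂ. So f is surjective and omits no value. (Note: only on the real line is sin bounded by [−1, 1].)

Omitted value: no value.


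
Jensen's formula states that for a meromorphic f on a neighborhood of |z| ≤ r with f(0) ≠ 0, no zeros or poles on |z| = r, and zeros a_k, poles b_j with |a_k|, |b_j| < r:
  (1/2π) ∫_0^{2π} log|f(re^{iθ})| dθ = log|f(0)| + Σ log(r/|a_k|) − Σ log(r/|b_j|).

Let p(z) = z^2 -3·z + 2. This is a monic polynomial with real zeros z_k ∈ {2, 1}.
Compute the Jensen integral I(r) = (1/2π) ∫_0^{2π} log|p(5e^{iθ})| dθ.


Zeros: 1, 2; r = 5.
Inside |z| < r: 1, 2. Outside (|z| ≥ r): ∅.
p(0) = 2, so log|p(0)| = log(2) = 0.6931.
Apply Jensen: I(r) = log|p(0)| + Σ_k log(r/|z_k|), summed over zeros inside |z| < r.
  log(r/|z_k|) for z_k = 2: log(5/2) = 0.9163
  log(r/|z_k|) for z_k = 1: log(5/1) = 1.6094
Sum over inside zeros: 2.5257.
I(r) = log|p(0)| + (inside sum) = 0.6931 + 2.5257 = 3.2189.
Closed form (all zeros inside, monic): I(r) = n·log(r) = 2·log(5) = 3.2189. ✓

I(r) ≈ 3.2189.


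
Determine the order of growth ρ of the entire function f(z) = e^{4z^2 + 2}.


|e^{4z^2 + 2}| = e^{Re(4·z^2) + 2} ≤ e^{4|z|^2 + 2} = e^{4r^2 + 2} on |z| = r, so ρ ≤ 2. Choosing z on |z|=r so that 4·z^2 is real positive (always possible by picking arg z appropriately) gives |f(z)| = e^{4r^2 + 2}, matching the bound. The additive constant 2 does not affect log log M(r) ~ 2·log r. Hence ρ = 2.
Therefore ρ = 2.

Order ρ = 2.


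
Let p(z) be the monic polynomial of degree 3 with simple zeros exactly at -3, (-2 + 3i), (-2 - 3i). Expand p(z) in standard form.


The polynomial is p(z) = ∏_{α ∈ S} (z − α), where S = {-3, (-2 + 3i), (-2 - 3i)}.
Expanding the product yields: p(z) = z^3 + 7·z^2 + 25·z + 39.
Note conjugate pairs combine to real quadratics: (z − (-2+3i))(z − (-2−3i)) = z² + 4z + 13.
The resulting polynomial has degree 3 and real coefficients as required.

p(z) = z^3 + 7·z^2 + 25·z + 39.


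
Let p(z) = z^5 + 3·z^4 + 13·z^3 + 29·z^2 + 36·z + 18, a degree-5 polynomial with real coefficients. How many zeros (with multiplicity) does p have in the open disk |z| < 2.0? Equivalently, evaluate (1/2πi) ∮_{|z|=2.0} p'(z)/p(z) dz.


The zeros of p are: -1, (-1 + 1i), (-1 - 1i), (0 + 3i), (0 - 3i).
Their magnitudes are: 1, 1.414, 1.414, 3, 3.
Zeros with |z| < R = 2.0: -1, (-1 + 1i), (-1 - 1i).
Count = 3.
By the argument principle, (1/2πi) ∮_{|z|=R} p'(z)/p(z) dz equals exactly this count.

Number of zeros inside |z| < 2.0: 3.


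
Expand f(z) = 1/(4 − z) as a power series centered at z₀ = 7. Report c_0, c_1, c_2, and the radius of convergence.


Let w = z − z₀, so z = z₀ + w.
Then 4 − z = 4 − (z₀ + w) = (4 − z₀) − w = -3 − w.
f(z) = 1/(-3 − w) = (1/(-3)) · 1/(1 − w/(-3)) = Σ_{n≥0} w^n / (-3)^(n+1).
So c_n = 1/(-3)^(n+1):
  c_0 = 1/(-3)^1 = -1/3.
  c_1 = 1/(-3)^2 = 1/9.
  c_2 = 1/(-3)^3 = -1/27.
The series is valid for |w/d| < 1, i.e. |z − z₀| < |d|.
Radius of convergence: R = |4 − z₀| = |-3| = 3 (distance from z₀ to the singularity z = 4).

c_0 = -1/3, c_1 = 1/9, c_2 = -1/27; R = 3.


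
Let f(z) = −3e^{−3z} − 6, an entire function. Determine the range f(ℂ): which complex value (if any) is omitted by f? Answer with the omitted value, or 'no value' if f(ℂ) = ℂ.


Little Picard bounds the complement of f(ℂ) to at most one point.
e^{−3z} is never zero on ℂ, so -3·e^{−3z} takes every value in ℂ ∖ {0}. Adding -6 shifts the range to ℂ ∖ {-6}. Thus f omits exactly the value -6.

Omitted value: -6.


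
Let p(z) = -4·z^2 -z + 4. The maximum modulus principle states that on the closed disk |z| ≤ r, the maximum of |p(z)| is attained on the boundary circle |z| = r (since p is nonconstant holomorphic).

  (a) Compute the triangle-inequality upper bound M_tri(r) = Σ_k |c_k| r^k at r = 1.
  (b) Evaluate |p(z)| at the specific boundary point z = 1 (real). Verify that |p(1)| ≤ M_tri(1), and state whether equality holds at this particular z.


Coefficients: c_0 = 4, c_1 = -1, c_2 = -4. Radius r = 1.
Part (a). Triangle bound: M_tri(r) = Σ_k |c_k| r^k
  = |4|·1^0 + |-1|·1^1 + |-4|·1^2
  = 4 + 1 + 4 = 9.
This bounds M(r) := max_{|z|=r} |p(z)| from above; equality holds iff all terms c_k z^k can be made to align in phase at a single z on |z|=r.
Part (b). At z = 1 (real, on the circle |z| = r):
  p(1) = (4)·1^0 + (-1)·1^1 + (-4)·1^2 = -1.
  |p(1)| = 1.
Check: |p(1)| = 1 ≤ 9 = M_tri(1). ✓ Equality does not hold at z = 1 (the coefficients have mixed signs, so the terms do not all align in phase there).

M_tri(1) = 9; |p(1)| = 1; equality at z=1: no.


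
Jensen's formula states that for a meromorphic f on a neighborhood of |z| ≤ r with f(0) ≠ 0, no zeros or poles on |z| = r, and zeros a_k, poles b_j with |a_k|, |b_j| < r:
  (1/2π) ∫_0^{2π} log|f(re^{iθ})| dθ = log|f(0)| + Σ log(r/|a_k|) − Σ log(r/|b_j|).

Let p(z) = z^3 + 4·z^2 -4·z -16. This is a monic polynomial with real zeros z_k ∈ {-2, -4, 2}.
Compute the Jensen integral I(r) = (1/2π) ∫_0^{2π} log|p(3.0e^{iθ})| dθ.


Zeros: -4, -2, 2; r = 3.0.
Inside |z| < r: -2, 2. Outside (|z| ≥ r): -4.
p(0) = -16, so log|p(0)| = log(16) = 2.7726.
Apply Jensen: I(r) = log|p(0)| + Σ_k log(r/|z_k|), summed over zeros inside |z| < r.
  log(r/|z_k|) for z_k = -2: log(3.0/2) = 0.4055
  log(r/|z_k|) for z_k = 2: log(3.0/2) = 0.4055
  Outside zeros (-4) contribute nothing to the Jensen sum.
Sum over inside zeros: 0.8109.
I(r) = log|p(0)| + (inside sum) = 2.7726 + 0.8109 = 3.5835.
Note: since some zeros are outside |z| ≤ r, the simplified n·log(r) form does NOT apply — only the inside zeros contribute.

I(r) ≈ 3.5835.


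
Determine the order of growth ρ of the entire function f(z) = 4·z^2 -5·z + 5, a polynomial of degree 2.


|f(z)| ≤ Σ|c_k|·r^k = O(r^2) as r → ∞. Polynomial growth is O(e^{r^ε}) for every ε > 0 (since r^2/e^{r^ε} → 0), so ρ ≤ ε for all ε > 0, i.e. ρ = 0. Every nonconstant polynomial has order 0.
Therefore ρ = 0.

Order ρ = 0.


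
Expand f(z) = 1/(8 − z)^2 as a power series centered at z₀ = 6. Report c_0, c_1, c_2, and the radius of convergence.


Let w = z − z₀, so z = z₀ + w.
Then 8 − z = 8 − (z₀ + w) = (8 − z₀) − w = 2 − w.
f(z) = 1/(2 − w)^2 = (1/(2)^2) · (1 − w/(2))^{−2}.
By the binomial series (1−u)^{−2} = Σ_{n≥0} C(n+1, 1) u^n for |u|<1, with u = w/(2):
  c_n = C(n+1, 1) / (2)^(n+2).
  c_0 = 1/(2)^2 = 1/4.
  c_1 = 2/(2)^3 = 1/4.
  c_2 = 3/(2)^4 = 3/16.
The series is valid for |w/d| < 1, i.e. |z − z₀| < |d|.
Radius of convergence: R = |8 − z₀| = |2| = 2 (distance from z₀ to the singularity z = 8).

c_0 = 1/4, c_1 = 1/4, c_2 = 3/16; R = 2.
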